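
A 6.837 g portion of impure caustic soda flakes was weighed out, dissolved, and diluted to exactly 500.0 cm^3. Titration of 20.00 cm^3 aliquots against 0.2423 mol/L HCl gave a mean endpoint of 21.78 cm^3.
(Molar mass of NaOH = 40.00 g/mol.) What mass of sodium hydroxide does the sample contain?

NaOH + HCl → NaCl + H2O
n(HCl) per titration = 0.02178 × 0.2423 = 5.277 × 10^-3 mol
n(NaOH) in each aliquot = 5.277 × 10^-3 mol (1:1 ratio)
n(NaOH) in the whole flask = 5.277 × 10^-3 × 500.0/20.00 = 0.1319 mol
mass of NaOH = 0.1319 × 40.00 = 5.277 g

5.277 g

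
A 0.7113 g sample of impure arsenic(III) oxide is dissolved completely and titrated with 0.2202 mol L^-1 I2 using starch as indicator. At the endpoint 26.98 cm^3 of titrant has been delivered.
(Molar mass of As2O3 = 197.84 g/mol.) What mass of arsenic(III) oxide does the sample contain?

As2O3 + 2 I2 + 2 H2O → As2O5 + 4 HI
n(I2) = 0.02698 L × 0.2202 mol/L = 5.941 × 10^-3 mol
From the 1:2 ratio, n(As2O3) = 1/2 × 5.941 × 10^-3 = 2.970 × 10^-3 mol
mass of As2O3 = 2.970 × 10^-3 × 197.84 g/mol = 0.5877 g

0.5877 g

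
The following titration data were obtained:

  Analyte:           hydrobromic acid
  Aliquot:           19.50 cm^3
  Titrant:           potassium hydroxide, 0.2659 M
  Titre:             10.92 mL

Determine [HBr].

HBr + KOH → KBr + H2O
n(KOH) = 0.01092 L × 0.2659 mol/L = 2.904 × 10^-3 mol
n(HBr) = 2.904 × 10^-3 mol (1:1 mole ratio)
[HBr] = 2.904 × 10^-3 mol / 0.01950 L = 0.1489 mol/L

0.1489 M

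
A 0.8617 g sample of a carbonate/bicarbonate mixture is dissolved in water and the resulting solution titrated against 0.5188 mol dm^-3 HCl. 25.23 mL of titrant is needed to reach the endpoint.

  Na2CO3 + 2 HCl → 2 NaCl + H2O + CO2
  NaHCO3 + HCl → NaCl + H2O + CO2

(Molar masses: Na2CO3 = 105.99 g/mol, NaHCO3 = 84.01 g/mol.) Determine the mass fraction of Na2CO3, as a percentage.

47.18 %

n(HCl) = 0.02523 × 0.5188 = 0.01309 mol
Let x = n(Na2CO3), y = n(NaHCO3).
Titrant: 2x + 1y = 0.01309;  mass: 105.99x + 84.01y = 0.8617
Solving, x = 3.836 × 10^-3 mol, y = 5.418 × 10^-3 mol
mass of Na2CO3 = 3.836 × 10^-3 × 105.99 = 0.4066 g
% Na2CO3 = 0.4066 / 0.8617 × 100 = 47.18 %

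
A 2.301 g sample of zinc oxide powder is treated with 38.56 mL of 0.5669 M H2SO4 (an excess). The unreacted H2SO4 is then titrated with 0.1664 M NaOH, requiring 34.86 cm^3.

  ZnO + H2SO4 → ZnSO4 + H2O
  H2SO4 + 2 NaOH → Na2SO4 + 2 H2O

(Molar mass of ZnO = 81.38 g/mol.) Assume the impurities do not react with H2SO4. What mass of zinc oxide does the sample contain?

1.543 g

n(H2SO4) added = 0.03856 × 0.5669 = 0.02186 mol
n(NaOH) used in back-titration = 0.03486 × 0.1664 = 5.801 × 10^-3 mol
From the 1:2 ratio, n(H2SO4) left over = 1/2 × 5.801 × 10^-3 = 2.900 × 10^-3 mol
n(H2SO4) consumed by analyte = 0.02186 − 2.900 × 10^-3 = 0.01896 mol
n(ZnO) = 0.01896 mol (1:1 ratio)
mass of ZnO = 0.01896 × 81.38 = 1.543 g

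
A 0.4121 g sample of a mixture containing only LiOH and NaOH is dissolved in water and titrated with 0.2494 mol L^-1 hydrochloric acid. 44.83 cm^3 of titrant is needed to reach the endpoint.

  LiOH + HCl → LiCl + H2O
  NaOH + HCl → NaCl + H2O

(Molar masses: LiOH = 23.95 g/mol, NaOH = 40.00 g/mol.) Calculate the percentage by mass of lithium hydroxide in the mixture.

12.72 %

n(HCl) = 0.04483 × 0.2494 = 0.01118 mol
Let x = n(LiOH), y = n(NaOH).
Titrant: 1x + 1y = 0.01118;  mass: 23.95x + 40.00y = 0.4121
Solving, x = 2.188 × 10^-3 mol, y = 8.992 × 10^-3 mol
mass of LiOH = 2.188 × 10^-3 × 23.95 = 0.05241 g
% LiOH = 0.05241 / 0.4121 × 100 = 12.72 %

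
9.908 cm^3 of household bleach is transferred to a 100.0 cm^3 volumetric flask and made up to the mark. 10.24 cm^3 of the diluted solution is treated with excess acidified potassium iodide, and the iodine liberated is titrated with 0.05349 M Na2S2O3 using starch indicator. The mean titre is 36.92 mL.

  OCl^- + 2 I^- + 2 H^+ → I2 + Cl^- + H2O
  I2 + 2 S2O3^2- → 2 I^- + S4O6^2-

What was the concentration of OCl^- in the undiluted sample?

n(S2O3^2-) = 0.03692 × 0.05349 = 1.975 × 10^-3 mol
n(I2) = n(S2O3^2-)/2 = 9.874 × 10^-4 mol
n(OCl^-) in the aliquot = 9.874 × 10^-4 mol (1:1 ratio)
[OCl^-]_dilute = 9.874 × 10^-4 / 0.01024 = 0.09643 mol/L
[OCl^-]_original = 0.09643 × 100.0/9.908 = 0.9732 mol/L

0.9732 M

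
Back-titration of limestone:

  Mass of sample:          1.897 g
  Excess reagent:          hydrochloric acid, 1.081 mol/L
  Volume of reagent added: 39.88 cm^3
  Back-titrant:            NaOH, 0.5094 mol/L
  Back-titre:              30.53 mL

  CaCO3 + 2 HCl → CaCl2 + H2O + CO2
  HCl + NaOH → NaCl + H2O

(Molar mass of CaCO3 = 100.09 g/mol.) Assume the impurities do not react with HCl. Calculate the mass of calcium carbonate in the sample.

n(HCl) added = 0.03988 × 1.081 = 0.04311 mol
n(NaOH) used in back-titration = 0.03053 × 0.5094 = 0.01555 mol
n(HCl) left over = 0.01555 mol (1:1 ratio)
n(HCl) consumed by analyte = 0.04311 − 0.01555 = 0.02756 mol
From the 1:2 ratio, n(CaCO3) = 1/2 × 0.02756 = 0.01378 mol
mass of CaCO3 = 0.01378 × 100.09 = 1.379 g

1.379 g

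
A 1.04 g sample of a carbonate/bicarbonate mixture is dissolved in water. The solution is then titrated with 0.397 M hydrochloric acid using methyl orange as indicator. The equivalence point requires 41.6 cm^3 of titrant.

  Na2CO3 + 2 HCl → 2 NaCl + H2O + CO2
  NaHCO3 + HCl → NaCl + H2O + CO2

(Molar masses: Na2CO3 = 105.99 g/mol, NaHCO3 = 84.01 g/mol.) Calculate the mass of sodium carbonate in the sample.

n(HCl) = 0.0416 × 0.397 = 0.0165 mol
Let x = n(Na2CO3), y = n(NaHCO3).
Titrant: 2x + 1y = 0.0165;  mass: 105.99x + 84.01y = 1.04
Solving, x = 5.60 × 10^-3 mol, y = 5.31 × 10^-3 mol
mass of Na2CO3 = 5.60 × 10^-3 × 105.99 = 0.594 g

0.594 g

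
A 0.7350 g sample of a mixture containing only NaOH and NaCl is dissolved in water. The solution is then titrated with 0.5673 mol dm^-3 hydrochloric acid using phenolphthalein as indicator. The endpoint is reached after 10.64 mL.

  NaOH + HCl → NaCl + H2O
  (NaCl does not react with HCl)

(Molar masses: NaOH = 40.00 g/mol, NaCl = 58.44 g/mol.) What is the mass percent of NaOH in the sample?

32.85 %

n(HCl) = 0.01064 × 0.5673 = 6.036 × 10^-3 mol
Let x = n(NaOH), y = n(NaCl).
Titrant: 1x = 6.036 × 10^-3;  mass: 40.00x + 58.44y = 0.7350
Solving, x = 6.036 × 10^-3 mol, y = 8.446 × 10^-3 mol
mass of NaOH = 6.036 × 10^-3 × 40.00 = 0.2414 g
% NaOH = 0.2414 / 0.7350 × 100 = 32.85 %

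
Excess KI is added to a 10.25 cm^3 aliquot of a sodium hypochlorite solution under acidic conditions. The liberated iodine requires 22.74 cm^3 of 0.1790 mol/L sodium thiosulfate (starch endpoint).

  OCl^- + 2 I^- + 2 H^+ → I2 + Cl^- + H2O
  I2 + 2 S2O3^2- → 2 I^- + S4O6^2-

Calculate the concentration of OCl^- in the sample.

n(S2O3^2-) = 0.02274 × 0.1790 = 4.070 × 10^-3 mol
n(I2) = n(S2O3^2-)/2 = 2.035 × 10^-3 mol
n(OCl^-) in the aliquot = 2.035 × 10^-3 mol (1:1 ratio)
[OCl^-] = 2.035 × 10^-3 / 0.01025 = 0.1986 mol/L

0.1986 mol/L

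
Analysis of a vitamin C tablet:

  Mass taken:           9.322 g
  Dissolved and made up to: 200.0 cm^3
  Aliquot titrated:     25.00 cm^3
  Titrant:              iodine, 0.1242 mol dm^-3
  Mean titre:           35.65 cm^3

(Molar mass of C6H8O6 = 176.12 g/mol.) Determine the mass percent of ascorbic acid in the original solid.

C6H8O6 + I2 → C6H6O6 + 2 HI
n(I2) per titration = 0.03565 × 0.1242 = 4.428 × 10^-3 mol
n(C6H8O6) in each aliquot = 4.428 × 10^-3 mol (1:1 ratio)
n(C6H8O6) in the whole flask = 4.428 × 10^-3 × 200.0/25.00 = 0.03542 mol
mass of C6H8O6 = 0.03542 × 176.12 = 6.238 g
% C6H8O6 = 6.238 / 9.322 × 100 = 66.92 %

66.92 %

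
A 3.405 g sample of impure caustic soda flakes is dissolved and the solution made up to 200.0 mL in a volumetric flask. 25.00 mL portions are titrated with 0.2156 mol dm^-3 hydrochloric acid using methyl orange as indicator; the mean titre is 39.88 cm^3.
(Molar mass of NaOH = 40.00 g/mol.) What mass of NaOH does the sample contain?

2.751 g

NaOH + HCl → NaCl + H2O
n(HCl) per titration = 0.03988 × 0.2156 = 8.598 × 10^-3 mol
n(NaOH) in each aliquot = 8.598 × 10^-3 mol (1:1 ratio)
n(NaOH) in the whole flask = 8.598 × 10^-3 × 200.0/25.00 = 0.06879 mol
mass of NaOH = 0.06879 × 40.00 = 2.751 g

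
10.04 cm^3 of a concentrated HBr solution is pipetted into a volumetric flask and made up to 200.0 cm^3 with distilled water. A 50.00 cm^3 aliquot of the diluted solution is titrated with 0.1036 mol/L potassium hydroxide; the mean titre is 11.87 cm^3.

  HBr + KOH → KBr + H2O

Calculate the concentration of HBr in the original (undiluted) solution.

0.4899 mol/L

n(KOH) = 0.01187 × 0.1036 = 1.230 × 10^-3 mol
n(HBr) in the aliquot = 1.230 × 10^-3 mol (1:1 ratio)
[HBr]_dilute = 1.230 × 10^-3 / 0.05000 = 0.02459 mol/L
Dilution factor = 200.0 / 10.04 = 19.92
[HBr]_stock = 0.02459 × 19.92 = 0.4899 mol/L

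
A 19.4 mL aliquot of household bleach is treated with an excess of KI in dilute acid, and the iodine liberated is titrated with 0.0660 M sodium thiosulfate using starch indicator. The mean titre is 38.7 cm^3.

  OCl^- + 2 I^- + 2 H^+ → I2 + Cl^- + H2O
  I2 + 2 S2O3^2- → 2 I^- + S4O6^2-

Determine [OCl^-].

0.0658 M

n(S2O3^2-) = 0.0387 × 0.0660 = 2.55 × 10^-3 mol
n(I2) = n(S2O3^2-)/2 = 1.28 × 10^-3 mol
n(OCl^-) in the aliquot = 1.28 × 10^-3 mol (1:1 ratio)
[OCl^-] = 1.28 × 10^-3 / 0.0194 = 0.0658 mol/L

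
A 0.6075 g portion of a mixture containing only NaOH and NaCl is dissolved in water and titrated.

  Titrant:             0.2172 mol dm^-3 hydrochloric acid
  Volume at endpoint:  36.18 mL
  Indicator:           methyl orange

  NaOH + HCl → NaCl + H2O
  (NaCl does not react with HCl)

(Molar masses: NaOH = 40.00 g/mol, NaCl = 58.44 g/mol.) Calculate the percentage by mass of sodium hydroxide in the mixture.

51.74 %

n(HCl) = 0.03618 × 0.2172 = 7.858 × 10^-3 mol
Let x = n(NaOH), y = n(NaCl).
Titrant: 1x = 7.858 × 10^-3;  mass: 40.00x + 58.44y = 0.6075
Solving, x = 7.858 × 10^-3 mol, y = 5.017 × 10^-3 mol
mass of NaOH = 7.858 × 10^-3 × 40.00 = 0.3143 g
% NaOH = 0.3143 / 0.6075 × 100 = 51.74 %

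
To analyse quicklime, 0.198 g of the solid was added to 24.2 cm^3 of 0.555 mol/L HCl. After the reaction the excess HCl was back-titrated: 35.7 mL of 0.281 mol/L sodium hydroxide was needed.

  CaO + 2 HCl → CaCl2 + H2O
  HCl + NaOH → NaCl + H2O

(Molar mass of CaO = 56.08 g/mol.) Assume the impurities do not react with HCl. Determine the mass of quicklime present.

n(HCl) added = 0.0242 × 0.555 = 0.0134 mol
n(NaOH) used in back-titration = 0.0357 × 0.281 = 0.0100 mol
n(HCl) left over = 0.0100 mol (1:1 ratio)
n(HCl) consumed by analyte = 0.0134 − 0.0100 = 3.40 × 10^-3 mol
From the 1:2 ratio, n(CaO) = 1/2 × 3.40 × 10^-3 = 1.70 × 10^-3 mol
mass of CaO = 1.70 × 10^-3 × 56.08 = 0.0953 g

0.0953 g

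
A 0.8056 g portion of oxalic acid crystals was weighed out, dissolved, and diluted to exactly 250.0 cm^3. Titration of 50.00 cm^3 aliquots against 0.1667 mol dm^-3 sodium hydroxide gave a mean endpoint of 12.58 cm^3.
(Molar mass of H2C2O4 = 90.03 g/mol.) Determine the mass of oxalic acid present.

0.4720 g

H2C2O4 + 2 NaOH → Na2C2O4 + 2 H2O
n(NaOH) per titration = 0.01258 × 0.1667 = 2.097 × 10^-3 mol
From the 1:2 ratio, n(H2C2O4) in each aliquot = 1/2 × 2.097 × 10^-3 = 1.049 × 10^-3 mol
n(H2C2O4) in the whole flask = 1.049 × 10^-3 × 250.0/50.00 = 5.243 × 10^-3 mol
mass of H2C2O4 = 5.243 × 10^-3 × 90.03 = 0.4720 g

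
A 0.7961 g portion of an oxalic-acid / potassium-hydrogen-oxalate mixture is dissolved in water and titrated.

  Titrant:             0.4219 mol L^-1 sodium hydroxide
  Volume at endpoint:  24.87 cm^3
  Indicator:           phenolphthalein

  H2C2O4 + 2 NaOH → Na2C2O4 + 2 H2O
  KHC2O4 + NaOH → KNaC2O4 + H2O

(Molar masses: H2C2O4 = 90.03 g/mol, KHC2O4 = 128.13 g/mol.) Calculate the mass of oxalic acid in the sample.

n(NaOH) = 0.02487 × 0.4219 = 0.01049 mol
Let x = n(H2C2O4), y = n(KHC2O4).
Titrant: 2x + 1y = 0.01049;  mass: 90.03x + 128.13y = 0.7961
Solving, x = 3.299 × 10^-3 mol, y = 3.895 × 10^-3 mol
mass of H2C2O4 = 3.299 × 10^-3 × 90.03 = 0.2970 g

0.2970 g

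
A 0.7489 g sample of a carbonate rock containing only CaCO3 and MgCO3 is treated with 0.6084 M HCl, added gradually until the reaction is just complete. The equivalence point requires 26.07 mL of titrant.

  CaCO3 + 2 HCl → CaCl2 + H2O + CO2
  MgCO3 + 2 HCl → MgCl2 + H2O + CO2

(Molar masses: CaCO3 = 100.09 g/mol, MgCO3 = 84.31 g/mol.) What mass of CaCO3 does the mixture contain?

n(HCl) = 0.02607 × 0.6084 = 0.01586 mol
Let x = n(CaCO3), y = n(MgCO3).
Titrant: 2x + 2y = 0.01586;  mass: 100.09x + 84.31y = 0.7489
Solving, x = 5.087 × 10^-3 mol, y = 2.843 × 10^-3 mol
mass of CaCO3 = 5.087 × 10^-3 × 100.09 = 0.5092 g

0.5092 g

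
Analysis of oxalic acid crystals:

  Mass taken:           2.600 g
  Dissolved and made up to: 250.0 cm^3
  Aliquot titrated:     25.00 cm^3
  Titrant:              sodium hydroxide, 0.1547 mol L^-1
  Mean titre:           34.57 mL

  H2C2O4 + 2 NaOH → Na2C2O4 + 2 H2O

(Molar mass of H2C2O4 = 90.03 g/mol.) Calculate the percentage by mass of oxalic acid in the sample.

92.59 %

n(NaOH) per titration = 0.03457 × 0.1547 = 5.348 × 10^-3 mol
From the 1:2 ratio, n(H2C2O4) in each aliquot = 1/2 × 5.348 × 10^-3 = 2.674 × 10^-3 mol
n(H2C2O4) in the whole flask = 2.674 × 10^-3 × 250.0/25.00 = 0.02674 mol
mass of H2C2O4 = 0.02674 × 90.03 = 2.407 g
% H2C2O4 = 2.407 / 2.600 × 100 = 92.59 %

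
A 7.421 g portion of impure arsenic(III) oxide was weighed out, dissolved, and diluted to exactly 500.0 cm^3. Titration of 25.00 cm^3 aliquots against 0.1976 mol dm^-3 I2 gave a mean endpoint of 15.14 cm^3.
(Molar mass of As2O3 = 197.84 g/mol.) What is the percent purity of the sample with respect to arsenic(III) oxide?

79.76 %

As2O3 + 2 I2 + 2 H2O → As2O5 + 4 HI
n(I2) per titration = 0.01514 × 0.1976 = 2.992 × 10^-3 mol
From the 1:2 ratio, n(As2O3) in each aliquot = 1/2 × 2.992 × 10^-3 = 1.496 × 10^-3 mol
n(As2O3) in the whole flask = 1.496 × 10^-3 × 500.0/25.00 = 0.02992 mol
mass of As2O3 = 0.02992 × 197.84 = 5.919 g
% As2O3 = 5.919 / 7.421 × 100 = 79.76 %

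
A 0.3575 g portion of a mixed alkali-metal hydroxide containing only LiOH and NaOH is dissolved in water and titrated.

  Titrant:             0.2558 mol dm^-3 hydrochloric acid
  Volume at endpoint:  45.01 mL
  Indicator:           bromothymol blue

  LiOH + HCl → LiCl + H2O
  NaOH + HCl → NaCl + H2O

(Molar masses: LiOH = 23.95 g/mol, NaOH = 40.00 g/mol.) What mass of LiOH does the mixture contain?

n(HCl) = 0.04501 × 0.2558 = 0.01151 mol
Let x = n(LiOH), y = n(NaOH).
Titrant: 1x + 1y = 0.01151;  mass: 23.95x + 40.00y = 0.3575
Solving, x = 6.420 × 10^-3 mol, y = 5.093 × 10^-3 mol
mass of LiOH = 6.420 × 10^-3 × 23.95 = 0.1538 g

0.1538 g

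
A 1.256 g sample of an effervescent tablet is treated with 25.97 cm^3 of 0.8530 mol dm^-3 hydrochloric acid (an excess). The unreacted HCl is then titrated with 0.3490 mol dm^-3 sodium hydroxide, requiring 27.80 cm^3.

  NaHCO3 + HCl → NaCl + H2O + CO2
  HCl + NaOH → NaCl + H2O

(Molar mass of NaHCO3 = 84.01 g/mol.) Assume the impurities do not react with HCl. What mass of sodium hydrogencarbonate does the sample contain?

1.046 g

n(HCl) added = 0.02597 × 0.8530 = 0.02215 mol
n(NaOH) used in back-titration = 0.02780 × 0.3490 = 9.702 × 10^-3 mol
n(HCl) left over = 9.702 × 10^-3 mol (1:1 ratio)
n(HCl) consumed by analyte = 0.02215 − 9.702 × 10^-3 = 0.01245 mol
n(NaHCO3) = 0.01245 mol (1:1 ratio)
mass of NaHCO3 = 0.01245 × 84.01 = 1.046 g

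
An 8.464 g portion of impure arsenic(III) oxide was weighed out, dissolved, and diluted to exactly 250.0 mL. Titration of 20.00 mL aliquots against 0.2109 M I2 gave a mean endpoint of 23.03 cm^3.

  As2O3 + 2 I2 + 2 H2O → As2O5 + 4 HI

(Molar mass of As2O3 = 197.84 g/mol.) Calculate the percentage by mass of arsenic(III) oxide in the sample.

n(I2) per titration = 0.02303 × 0.2109 = 4.857 × 10^-3 mol
From the 1:2 ratio, n(As2O3) in each aliquot = 1/2 × 4.857 × 10^-3 = 2.429 × 10^-3 mol
n(As2O3) in the whole flask = 2.429 × 10^-3 × 250.0/20.00 = 0.03036 mol
mass of As2O3 = 0.03036 × 197.84 = 6.006 g
% As2O3 = 6.006 / 8.464 × 100 = 70.96 %

70.96 %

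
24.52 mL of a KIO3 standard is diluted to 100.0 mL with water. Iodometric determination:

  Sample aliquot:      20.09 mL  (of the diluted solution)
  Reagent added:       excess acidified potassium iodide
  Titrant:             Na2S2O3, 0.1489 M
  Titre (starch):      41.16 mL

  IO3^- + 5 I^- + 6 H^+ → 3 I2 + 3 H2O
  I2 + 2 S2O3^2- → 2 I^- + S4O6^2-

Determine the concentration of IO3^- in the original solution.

0.2074 M

n(S2O3^2-) = 0.04116 × 0.1489 = 6.129 × 10^-3 mol
n(I2) = n(S2O3^2-)/2 = 3.064 × 10^-3 mol
From the 1:3 ratio, n(IO3^-) in the aliquot = 1/3 × 3.064 × 10^-3 = 1.021 × 10^-3 mol
[IO3^-]_dilute = 1.021 × 10^-3 / 0.02009 = 0.05084 mol/L
[IO3^-]_original = 0.05084 × 100.0/24.52 = 0.2074 mol/L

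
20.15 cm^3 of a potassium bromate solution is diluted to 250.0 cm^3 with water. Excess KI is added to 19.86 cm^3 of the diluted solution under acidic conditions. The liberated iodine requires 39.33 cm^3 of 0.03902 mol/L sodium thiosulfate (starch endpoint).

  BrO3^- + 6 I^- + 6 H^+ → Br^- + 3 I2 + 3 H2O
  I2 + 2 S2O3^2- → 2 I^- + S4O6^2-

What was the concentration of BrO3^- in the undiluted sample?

n(S2O3^2-) = 0.03933 × 0.03902 = 1.535 × 10^-3 mol
n(I2) = n(S2O3^2-)/2 = 7.673 × 10^-4 mol
From the 1:3 ratio, n(BrO3^-) in the aliquot = 1/3 × 7.673 × 10^-4 = 2.558 × 10^-4 mol
[BrO3^-]_dilute = 2.558 × 10^-4 / 0.01986 = 0.01288 mol/L
[BrO3^-]_original = 0.01288 × 250.0/20.15 = 0.1598 mol/L

0.1598 mol/L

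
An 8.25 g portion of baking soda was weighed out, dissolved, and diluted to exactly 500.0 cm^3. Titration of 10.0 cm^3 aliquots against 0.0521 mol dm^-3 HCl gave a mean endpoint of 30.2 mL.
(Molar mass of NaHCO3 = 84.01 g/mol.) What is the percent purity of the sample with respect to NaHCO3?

80.1 %

NaHCO3 + HCl → NaCl + H2O + CO2
n(HCl) per titration = 0.0302 × 0.0521 = 1.57 × 10^-3 mol
n(NaHCO3) in each aliquot = 1.57 × 10^-3 mol (1:1 ratio)
n(NaHCO3) in the whole flask = 1.57 × 10^-3 × 500.0/10.0 = 0.0787 mol
mass of NaHCO3 = 0.0787 × 84.01 = 6.61 g
% NaHCO3 = 6.61 / 8.25 × 100 = 80.1 %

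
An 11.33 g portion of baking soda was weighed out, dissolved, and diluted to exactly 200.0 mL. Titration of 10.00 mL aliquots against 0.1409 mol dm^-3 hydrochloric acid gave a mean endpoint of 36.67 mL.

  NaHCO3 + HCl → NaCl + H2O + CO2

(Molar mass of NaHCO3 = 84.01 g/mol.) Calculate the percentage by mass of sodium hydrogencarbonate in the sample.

76.62 %

n(HCl) per titration = 0.03667 × 0.1409 = 5.167 × 10^-3 mol
n(NaHCO3) in each aliquot = 5.167 × 10^-3 mol (1:1 ratio)
n(NaHCO3) in the whole flask = 5.167 × 10^-3 × 200.0/10.00 = 0.1033 mol
mass of NaHCO3 = 0.1033 × 84.01 = 8.681 g
% NaHCO3 = 8.681 / 11.33 × 100 = 76.62 %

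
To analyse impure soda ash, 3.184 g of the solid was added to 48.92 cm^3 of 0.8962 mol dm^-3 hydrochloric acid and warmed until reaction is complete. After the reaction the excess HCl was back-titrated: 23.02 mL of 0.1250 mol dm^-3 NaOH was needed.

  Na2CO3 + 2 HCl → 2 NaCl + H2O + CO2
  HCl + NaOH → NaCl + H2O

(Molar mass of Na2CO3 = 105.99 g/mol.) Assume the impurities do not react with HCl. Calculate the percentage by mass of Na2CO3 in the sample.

68.18 %

n(HCl) added = 0.04892 × 0.8962 = 0.04384 mol
n(NaOH) used in back-titration = 0.02302 × 0.1250 = 2.877 × 10^-3 mol
n(HCl) left over = 2.877 × 10^-3 mol (1:1 ratio)
n(HCl) consumed by analyte = 0.04384 − 2.877 × 10^-3 = 0.04096 mol
From the 1:2 ratio, n(Na2CO3) = 1/2 × 0.04096 = 0.02048 mol
mass of Na2CO3 = 0.02048 × 105.99 = 2.171 g
% Na2CO3 = 2.171 / 3.184 × 100 = 68.18 %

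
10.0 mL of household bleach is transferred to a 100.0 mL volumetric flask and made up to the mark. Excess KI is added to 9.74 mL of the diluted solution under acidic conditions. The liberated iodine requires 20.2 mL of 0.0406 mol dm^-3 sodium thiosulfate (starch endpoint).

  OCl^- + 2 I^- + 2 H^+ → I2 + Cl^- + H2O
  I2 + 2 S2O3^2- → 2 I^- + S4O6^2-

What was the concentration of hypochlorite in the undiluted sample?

0.421 mol/L

n(S2O3^2-) = 0.0202 × 0.0406 = 8.20 × 10^-4 mol
n(I2) = n(S2O3^2-)/2 = 4.10 × 10^-4 mol
n(OCl^-) in the aliquot = 4.10 × 10^-4 mol (1:1 ratio)
[OCl^-]_dilute = 4.10 × 10^-4 / 0.00974 = 0.0421 mol/L
[OCl^-]_original = 0.0421 × 100.0/10.0 = 0.421 mol/L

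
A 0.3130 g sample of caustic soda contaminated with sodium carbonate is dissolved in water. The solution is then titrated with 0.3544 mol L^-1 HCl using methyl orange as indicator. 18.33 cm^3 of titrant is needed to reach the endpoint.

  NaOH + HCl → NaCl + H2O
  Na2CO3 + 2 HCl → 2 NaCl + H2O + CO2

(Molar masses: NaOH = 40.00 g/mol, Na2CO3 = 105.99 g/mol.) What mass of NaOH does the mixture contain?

n(HCl) = 0.01833 × 0.3544 = 6.496 × 10^-3 mol
Let x = n(NaOH), y = n(Na2CO3).
Titrant: 1x + 2y = 6.496 × 10^-3;  mass: 40.00x + 105.99y = 0.3130
Solving, x = 2.406 × 10^-3 mol, y = 2.045 × 10^-3 mol
mass of NaOH = 2.406 × 10^-3 × 40.00 = 0.09623 g

0.09623 g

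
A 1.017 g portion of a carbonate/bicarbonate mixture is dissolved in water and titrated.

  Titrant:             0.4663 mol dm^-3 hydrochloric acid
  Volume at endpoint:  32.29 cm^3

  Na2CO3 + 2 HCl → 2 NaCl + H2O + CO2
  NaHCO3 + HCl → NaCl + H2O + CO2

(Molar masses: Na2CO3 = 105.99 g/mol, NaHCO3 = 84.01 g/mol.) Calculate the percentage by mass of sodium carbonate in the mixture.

n(HCl) = 0.03229 × 0.4663 = 0.01506 mol
Let x = n(Na2CO3), y = n(NaHCO3).
Titrant: 2x + 1y = 0.01506;  mass: 105.99x + 84.01y = 1.017
Solving, x = 3.997 × 10^-3 mol, y = 7.063 × 10^-3 mol
mass of Na2CO3 = 3.997 × 10^-3 × 105.99 = 0.4236 g
% Na2CO3 = 0.4236 / 1.017 × 100 = 41.65 %

41.65 %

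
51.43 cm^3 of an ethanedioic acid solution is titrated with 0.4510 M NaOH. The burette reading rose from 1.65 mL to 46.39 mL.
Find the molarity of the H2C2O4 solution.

0.1962 M

H2C2O4 + 2 NaOH → Na2C2O4 + 2 H2O
n(NaOH) = 0.04474 L × 0.4510 mol/L = 0.02018 mol
From the 1:2 mole ratio, n(H2C2O4) = 1/2 × 0.02018 = 0.01009 mol
[H2C2O4] = 0.01009 mol / 0.05143 L = 0.1962 mol/L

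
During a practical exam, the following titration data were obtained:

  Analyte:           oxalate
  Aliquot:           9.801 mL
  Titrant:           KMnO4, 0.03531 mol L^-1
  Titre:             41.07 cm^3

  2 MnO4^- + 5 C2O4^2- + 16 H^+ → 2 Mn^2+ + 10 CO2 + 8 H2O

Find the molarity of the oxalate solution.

0.3699 mol/L

n(KMnO4) = 0.04107 L × 0.03531 mol/L = 1.450 × 10^-3 mol
From the 5:2 mole ratio, n(C2O4^2-) = 5/2 × 1.450 × 10^-3 = 3.625 × 10^-3 mol
[C2O4^2-] = 3.625 × 10^-3 mol / 0.009801 L = 0.3699 mol/L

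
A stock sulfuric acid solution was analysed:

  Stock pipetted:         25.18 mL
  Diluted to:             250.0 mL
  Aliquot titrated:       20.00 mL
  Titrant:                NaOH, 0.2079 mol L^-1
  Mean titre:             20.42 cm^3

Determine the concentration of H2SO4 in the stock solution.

H2SO4 + 2 NaOH → Na2SO4 + 2 H2O
n(NaOH) = 0.02042 × 0.2079 = 4.245 × 10^-3 mol
From the 1:2 ratio, n(H2SO4) in the aliquot = 1/2 × 4.245 × 10^-3 = 2.123 × 10^-3 mol
[H2SO4]_dilute = 2.123 × 10^-3 / 0.02000 = 0.1061 mol/L
Dilution factor = 250.0 / 25.18 = 9.929
[H2SO4]_stock = 0.1061 × 9.929 = 1.054 mol/L

1.054 mol/L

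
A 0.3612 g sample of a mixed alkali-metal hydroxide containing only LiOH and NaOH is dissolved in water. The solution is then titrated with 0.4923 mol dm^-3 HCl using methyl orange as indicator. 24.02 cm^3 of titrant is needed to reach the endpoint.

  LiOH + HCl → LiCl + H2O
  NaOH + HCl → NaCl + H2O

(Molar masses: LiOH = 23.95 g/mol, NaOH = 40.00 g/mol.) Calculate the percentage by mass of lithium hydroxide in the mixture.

n(HCl) = 0.02402 × 0.4923 = 0.01183 mol
Let x = n(LiOH), y = n(NaOH).
Titrant: 1x + 1y = 0.01183;  mass: 23.95x + 40.00y = 0.3612
Solving, x = 6.966 × 10^-3 mol, y = 4.859 × 10^-3 mol
mass of LiOH = 6.966 × 10^-3 × 23.95 = 0.1668 g
% LiOH = 0.1668 / 0.3612 × 100 = 46.19 %

46.19 %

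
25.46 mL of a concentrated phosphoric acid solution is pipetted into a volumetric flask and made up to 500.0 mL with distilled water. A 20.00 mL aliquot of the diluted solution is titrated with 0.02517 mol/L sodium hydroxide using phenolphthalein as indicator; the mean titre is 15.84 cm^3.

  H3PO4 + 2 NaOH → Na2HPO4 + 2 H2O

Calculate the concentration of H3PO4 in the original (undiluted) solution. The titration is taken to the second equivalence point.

0.1957 mol/L

n(NaOH) = 0.01584 × 0.02517 = 3.987 × 10^-4 mol
From the 1:2 ratio, n(H3PO4) in the aliquot = 1/2 × 3.987 × 10^-4 = 1.993 × 10^-4 mol
[H3PO4]_dilute = 1.993 × 10^-4 / 0.02000 = 0.009967 mol/L
Dilution factor = 500.0 / 25.46 = 19.64
[H3PO4]_stock = 0.009967 × 19.64 = 0.1957 mol/L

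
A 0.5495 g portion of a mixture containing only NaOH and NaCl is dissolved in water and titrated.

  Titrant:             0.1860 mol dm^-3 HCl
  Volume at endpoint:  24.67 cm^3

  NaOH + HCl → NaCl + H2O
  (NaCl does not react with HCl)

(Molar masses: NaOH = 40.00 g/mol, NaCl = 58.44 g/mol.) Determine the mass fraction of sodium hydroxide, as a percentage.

33.40 %

n(HCl) = 0.02467 × 0.1860 = 4.589 × 10^-3 mol
Let x = n(NaOH), y = n(NaCl).
Titrant: 1x = 4.589 × 10^-3;  mass: 40.00x + 58.44y = 0.5495
Solving, x = 4.589 × 10^-3 mol, y = 6.262 × 10^-3 mol
mass of NaOH = 4.589 × 10^-3 × 40.00 = 0.1835 g
% NaOH = 0.1835 / 0.5495 × 100 = 33.40 %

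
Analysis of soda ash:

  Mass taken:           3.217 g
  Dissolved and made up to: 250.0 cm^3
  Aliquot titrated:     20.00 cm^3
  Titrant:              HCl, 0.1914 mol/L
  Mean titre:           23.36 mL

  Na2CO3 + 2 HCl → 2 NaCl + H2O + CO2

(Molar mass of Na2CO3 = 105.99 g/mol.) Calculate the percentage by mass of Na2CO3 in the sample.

92.07 %

n(HCl) per titration = 0.02336 × 0.1914 = 4.471 × 10^-3 mol
From the 1:2 ratio, n(Na2CO3) in each aliquot = 1/2 × 4.471 × 10^-3 = 2.236 × 10^-3 mol
n(Na2CO3) in the whole flask = 2.236 × 10^-3 × 250.0/20.00 = 0.02794 mol
mass of Na2CO3 = 0.02794 × 105.99 = 2.962 g
% Na2CO3 = 2.962 / 3.217 × 100 = 92.07 %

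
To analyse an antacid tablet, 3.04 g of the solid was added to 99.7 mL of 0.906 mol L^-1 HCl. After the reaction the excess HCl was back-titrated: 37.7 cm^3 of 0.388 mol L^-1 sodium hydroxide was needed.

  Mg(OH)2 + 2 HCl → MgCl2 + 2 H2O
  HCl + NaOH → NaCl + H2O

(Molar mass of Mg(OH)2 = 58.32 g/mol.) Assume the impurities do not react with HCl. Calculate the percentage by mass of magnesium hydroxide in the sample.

n(HCl) added = 0.0997 × 0.906 = 0.0903 mol
n(NaOH) used in back-titration = 0.0377 × 0.388 = 0.0146 mol
n(HCl) left over = 0.0146 mol (1:1 ratio)
n(HCl) consumed by analyte = 0.0903 − 0.0146 = 0.0757 mol
From the 1:2 ratio, n(Mg(OH)2) = 1/2 × 0.0757 = 0.0379 mol
mass of Mg(OH)2 = 0.0379 × 58.32 = 2.21 g
% Mg(OH)2 = 2.21 / 3.04 × 100 = 72.6 %

72.6 %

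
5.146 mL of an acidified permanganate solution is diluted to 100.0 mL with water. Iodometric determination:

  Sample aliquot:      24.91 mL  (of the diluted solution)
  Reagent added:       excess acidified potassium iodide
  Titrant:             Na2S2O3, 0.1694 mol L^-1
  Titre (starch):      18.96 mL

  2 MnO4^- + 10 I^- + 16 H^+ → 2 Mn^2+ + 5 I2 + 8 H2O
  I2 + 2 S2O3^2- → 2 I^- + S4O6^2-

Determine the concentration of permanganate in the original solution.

0.5011 mol/L

n(S2O3^2-) = 0.01896 × 0.1694 = 3.212 × 10^-3 mol
n(I2) = n(S2O3^2-)/2 = 1.606 × 10^-3 mol
From the 2:5 ratio, n(MnO4^-) in the aliquot = 2/5 × 1.606 × 10^-3 = 6.424 × 10^-4 mol
[MnO4^-]_dilute = 6.424 × 10^-4 / 0.02491 = 0.02579 mol/L
[MnO4^-]_original = 0.02579 × 100.0/5.146 = 0.5011 mol/L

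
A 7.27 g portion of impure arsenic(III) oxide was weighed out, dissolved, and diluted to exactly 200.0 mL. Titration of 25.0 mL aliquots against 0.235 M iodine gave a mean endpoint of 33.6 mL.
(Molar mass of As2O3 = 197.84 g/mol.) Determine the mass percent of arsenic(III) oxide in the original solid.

As2O3 + 2 I2 + 2 H2O → As2O5 + 4 HI
n(I2) per titration = 0.0336 × 0.235 = 7.90 × 10^-3 mol
From the 1:2 ratio, n(As2O3) in each aliquot = 1/2 × 7.90 × 10^-3 = 3.95 × 10^-3 mol
n(As2O3) in the whole flask = 3.95 × 10^-3 × 200.0/25.0 = 0.0316 mol
mass of As2O3 = 0.0316 × 197.84 = 6.25 g
% As2O3 = 6.25 / 7.27 × 100 = 86.0 %

86.0 %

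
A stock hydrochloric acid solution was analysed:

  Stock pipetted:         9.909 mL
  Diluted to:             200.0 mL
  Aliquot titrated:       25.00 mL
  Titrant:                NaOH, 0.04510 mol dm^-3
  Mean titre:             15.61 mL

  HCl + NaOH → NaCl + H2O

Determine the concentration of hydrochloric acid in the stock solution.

0.5684 mol/L

n(NaOH) = 0.01561 × 0.04510 = 7.040 × 10^-4 mol
n(HCl) in the aliquot = 7.040 × 10^-4 mol (1:1 ratio)
[HCl]_dilute = 7.040 × 10^-4 / 0.02500 = 0.02816 mol/L
Dilution factor = 200.0 / 9.909 = 20.18
[HCl]_stock = 0.02816 × 20.18 = 0.5684 mol/L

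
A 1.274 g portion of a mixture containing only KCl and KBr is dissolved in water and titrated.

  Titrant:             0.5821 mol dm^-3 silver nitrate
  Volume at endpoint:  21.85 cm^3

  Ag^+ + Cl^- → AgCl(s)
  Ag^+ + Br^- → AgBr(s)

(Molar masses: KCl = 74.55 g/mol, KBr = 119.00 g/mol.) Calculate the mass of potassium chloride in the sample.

0.4018 g

n(AgNO3) = 0.02185 × 0.5821 = 0.01272 mol
Let x = n(KCl), y = n(KBr).
Titrant: 1x + 1y = 0.01272;  mass: 74.55x + 119.00y = 1.274
Solving, x = 5.389 × 10^-3 mol, y = 7.330 × 10^-3 mol
mass of KCl = 5.389 × 10^-3 × 74.55 = 0.4018 g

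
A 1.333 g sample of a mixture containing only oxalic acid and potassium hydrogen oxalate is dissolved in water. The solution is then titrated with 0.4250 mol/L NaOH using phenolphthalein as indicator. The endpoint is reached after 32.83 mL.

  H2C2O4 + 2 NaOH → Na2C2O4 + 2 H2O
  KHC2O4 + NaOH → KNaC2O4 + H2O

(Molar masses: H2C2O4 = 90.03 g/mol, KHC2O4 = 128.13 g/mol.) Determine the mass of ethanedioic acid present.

0.2463 g

n(NaOH) = 0.03283 × 0.4250 = 0.01395 mol
Let x = n(H2C2O4), y = n(KHC2O4).
Titrant: 2x + 1y = 0.01395;  mass: 90.03x + 128.13y = 1.333
Solving, x = 2.736 × 10^-3 mol, y = 8.481 × 10^-3 mol
mass of H2C2O4 = 2.736 × 10^-3 × 90.03 = 0.2463 g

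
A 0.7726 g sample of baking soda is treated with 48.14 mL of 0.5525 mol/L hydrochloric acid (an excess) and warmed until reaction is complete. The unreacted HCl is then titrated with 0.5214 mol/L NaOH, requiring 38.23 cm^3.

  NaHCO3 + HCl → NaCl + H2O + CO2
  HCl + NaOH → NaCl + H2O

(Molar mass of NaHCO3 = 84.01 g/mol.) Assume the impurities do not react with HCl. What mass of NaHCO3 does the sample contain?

n(HCl) added = 0.04814 × 0.5525 = 0.02660 mol
n(NaOH) used in back-titration = 0.03823 × 0.5214 = 0.01993 mol
n(HCl) left over = 0.01993 mol (1:1 ratio)
n(HCl) consumed by analyte = 0.02660 − 0.01993 = 6.664 × 10^-3 mol
n(NaHCO3) = 6.664 × 10^-3 mol (1:1 ratio)
mass of NaHCO3 = 6.664 × 10^-3 × 84.01 = 0.5599 g

0.5599 g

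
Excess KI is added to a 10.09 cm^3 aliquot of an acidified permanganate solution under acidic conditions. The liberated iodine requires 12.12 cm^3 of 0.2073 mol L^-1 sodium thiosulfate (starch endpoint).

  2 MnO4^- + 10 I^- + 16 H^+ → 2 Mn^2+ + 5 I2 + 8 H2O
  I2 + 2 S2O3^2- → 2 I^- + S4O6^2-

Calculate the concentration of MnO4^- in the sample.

n(S2O3^2-) = 0.01212 × 0.2073 = 2.512 × 10^-3 mol
n(I2) = n(S2O3^2-)/2 = 1.256 × 10^-3 mol
From the 2:5 ratio, n(MnO4^-) in the aliquot = 2/5 × 1.256 × 10^-3 = 5.025 × 10^-4 mol
[MnO4^-] = 5.025 × 10^-4 / 0.01009 = 0.04980 mol/L

0.04980 mol/L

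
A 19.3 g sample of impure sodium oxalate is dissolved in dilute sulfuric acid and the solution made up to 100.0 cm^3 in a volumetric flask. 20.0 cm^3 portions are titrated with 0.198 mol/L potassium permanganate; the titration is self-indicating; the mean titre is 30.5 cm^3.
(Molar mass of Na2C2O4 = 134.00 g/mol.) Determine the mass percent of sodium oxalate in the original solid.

52.4 %

2 MnO4^- + 5 C2O4^2- + 16 H^+ → 2 Mn^2+ + 10 CO2 + 8 H2O
n(KMnO4) per titration = 0.0305 × 0.198 = 6.04 × 10^-3 mol
From the 5:2 ratio, n(Na2C2O4) in each aliquot = 5/2 × 6.04 × 10^-3 = 0.0151 mol
n(Na2C2O4) in the whole flask = 0.0151 × 100.0/20.0 = 0.0755 mol
mass of Na2C2O4 = 0.0755 × 134.00 = 10.1 g
% Na2C2O4 = 10.1 / 19.3 × 100 = 52.4 %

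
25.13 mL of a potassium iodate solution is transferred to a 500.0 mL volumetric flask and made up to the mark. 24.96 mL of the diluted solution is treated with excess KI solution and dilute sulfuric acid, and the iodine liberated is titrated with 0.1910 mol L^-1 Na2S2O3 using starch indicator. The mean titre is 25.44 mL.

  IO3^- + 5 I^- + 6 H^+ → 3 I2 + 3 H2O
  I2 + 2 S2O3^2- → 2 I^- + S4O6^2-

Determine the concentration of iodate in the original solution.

n(S2O3^2-) = 0.02544 × 0.1910 = 4.859 × 10^-3 mol
n(I2) = n(S2O3^2-)/2 = 2.430 × 10^-3 mol
From the 1:3 ratio, n(IO3^-) in the aliquot = 1/3 × 2.430 × 10^-3 = 8.098 × 10^-4 mol
[IO3^-]_dilute = 8.098 × 10^-4 / 0.02496 = 0.03245 mol/L
[IO3^-]_original = 0.03245 × 500.0/25.13 = 0.6456 mol/L

0.6456 mol/L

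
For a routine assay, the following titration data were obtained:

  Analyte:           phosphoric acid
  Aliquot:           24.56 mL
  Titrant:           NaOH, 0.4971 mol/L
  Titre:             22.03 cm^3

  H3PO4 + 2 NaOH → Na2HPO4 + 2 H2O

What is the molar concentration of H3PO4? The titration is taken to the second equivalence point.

n(NaOH) = 0.02203 L × 0.4971 mol/L = 0.01095 mol
From the 1:2 mole ratio, n(H3PO4) = 1/2 × 0.01095 = 5.476 × 10^-3 mol
[H3PO4] = 5.476 × 10^-3 mol / 0.02456 L = 0.2229 mol/L

0.2229 mol/L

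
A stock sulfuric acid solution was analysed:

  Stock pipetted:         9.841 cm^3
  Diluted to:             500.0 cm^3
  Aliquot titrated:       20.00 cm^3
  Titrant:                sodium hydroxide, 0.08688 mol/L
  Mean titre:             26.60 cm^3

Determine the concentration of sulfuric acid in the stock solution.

H2SO4 + 2 NaOH → Na2SO4 + 2 H2O
n(NaOH) = 0.02660 × 0.08688 = 2.311 × 10^-3 mol
From the 1:2 ratio, n(H2SO4) in the aliquot = 1/2 × 2.311 × 10^-3 = 1.156 × 10^-3 mol
[H2SO4]_dilute = 1.156 × 10^-3 / 0.02000 = 0.05778 mol/L
Dilution factor = 500.0 / 9.841 = 50.81
[H2SO4]_stock = 0.05778 × 50.81 = 2.935 mol/L

2.935 mol/L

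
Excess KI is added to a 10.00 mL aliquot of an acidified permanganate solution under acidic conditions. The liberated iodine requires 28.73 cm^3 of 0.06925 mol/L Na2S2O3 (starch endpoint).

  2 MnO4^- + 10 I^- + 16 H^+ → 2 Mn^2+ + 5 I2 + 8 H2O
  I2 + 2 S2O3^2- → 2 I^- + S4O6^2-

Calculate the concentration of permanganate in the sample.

n(S2O3^2-) = 0.02873 × 0.06925 = 1.990 × 10^-3 mol
n(I2) = n(S2O3^2-)/2 = 9.948 × 10^-4 mol
From the 2:5 ratio, n(MnO4^-) in the aliquot = 2/5 × 9.948 × 10^-4 = 3.979 × 10^-4 mol
[MnO4^-] = 3.979 × 10^-4 / 0.01000 = 0.03979 mol/L

0.03979 mol/L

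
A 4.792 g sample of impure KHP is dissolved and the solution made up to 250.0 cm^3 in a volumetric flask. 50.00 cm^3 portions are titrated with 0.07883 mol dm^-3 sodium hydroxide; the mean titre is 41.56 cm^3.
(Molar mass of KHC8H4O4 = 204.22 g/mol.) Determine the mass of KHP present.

KHC8H4O4 + NaOH → KNaC8H4O4 + H2O
n(NaOH) per titration = 0.04156 × 0.07883 = 3.276 × 10^-3 mol
n(KHC8H4O4) in each aliquot = 3.276 × 10^-3 mol (1:1 ratio)
n(KHC8H4O4) in the whole flask = 3.276 × 10^-3 × 250.0/50.00 = 0.01638 mol
mass of KHC8H4O4 = 0.01638 × 204.22 = 3.345 g

3.345 g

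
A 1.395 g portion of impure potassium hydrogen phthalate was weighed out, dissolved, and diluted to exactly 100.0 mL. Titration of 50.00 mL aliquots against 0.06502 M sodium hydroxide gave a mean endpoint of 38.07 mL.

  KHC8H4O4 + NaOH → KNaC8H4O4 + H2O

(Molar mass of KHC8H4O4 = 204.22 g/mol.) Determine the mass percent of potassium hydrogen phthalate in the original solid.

n(NaOH) per titration = 0.03807 × 0.06502 = 2.475 × 10^-3 mol
n(KHC8H4O4) in each aliquot = 2.475 × 10^-3 mol (1:1 ratio)
n(KHC8H4O4) in the whole flask = 2.475 × 10^-3 × 100.0/50.00 = 4.951 × 10^-3 mol
mass of KHC8H4O4 = 4.951 × 10^-3 × 204.22 = 1.011 g
% KHC8H4O4 = 1.011 / 1.395 × 100 = 72.47 %

72.47 %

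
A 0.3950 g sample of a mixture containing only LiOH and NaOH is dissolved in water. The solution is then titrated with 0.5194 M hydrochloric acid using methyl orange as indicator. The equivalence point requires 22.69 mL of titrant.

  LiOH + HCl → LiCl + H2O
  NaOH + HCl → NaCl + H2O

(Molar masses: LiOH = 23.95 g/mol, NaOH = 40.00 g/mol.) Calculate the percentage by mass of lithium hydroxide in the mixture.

n(HCl) = 0.02269 × 0.5194 = 0.01179 mol
Let x = n(LiOH), y = n(NaOH).
Titrant: 1x + 1y = 0.01179;  mass: 23.95x + 40.00y = 0.3950
Solving, x = 4.761 × 10^-3 mol, y = 7.025 × 10^-3 mol
mass of LiOH = 4.761 × 10^-3 × 23.95 = 0.1140 g
% LiOH = 0.1140 / 0.3950 × 100 = 28.86 %

28.86 %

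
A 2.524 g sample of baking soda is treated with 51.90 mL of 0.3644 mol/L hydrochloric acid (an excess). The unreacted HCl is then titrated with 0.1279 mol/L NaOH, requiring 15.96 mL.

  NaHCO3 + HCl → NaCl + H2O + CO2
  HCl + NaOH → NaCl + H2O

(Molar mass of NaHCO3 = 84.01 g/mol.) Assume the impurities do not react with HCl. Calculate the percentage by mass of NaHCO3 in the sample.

56.15 %

n(HCl) added = 0.05190 × 0.3644 = 0.01891 mol
n(NaOH) used in back-titration = 0.01596 × 0.1279 = 2.041 × 10^-3 mol
n(HCl) left over = 2.041 × 10^-3 mol (1:1 ratio)
n(HCl) consumed by analyte = 0.01891 − 2.041 × 10^-3 = 0.01687 mol
n(NaHCO3) = 0.01687 mol (1:1 ratio)
mass of NaHCO3 = 0.01687 × 84.01 = 1.417 g
% NaHCO3 = 1.417 / 2.524 × 100 = 56.15 %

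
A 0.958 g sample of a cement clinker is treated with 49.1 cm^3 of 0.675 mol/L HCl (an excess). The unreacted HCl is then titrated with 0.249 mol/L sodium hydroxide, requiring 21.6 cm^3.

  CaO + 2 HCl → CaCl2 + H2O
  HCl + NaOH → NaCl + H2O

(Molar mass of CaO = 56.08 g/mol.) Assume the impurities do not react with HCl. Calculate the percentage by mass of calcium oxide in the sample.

n(HCl) added = 0.0491 × 0.675 = 0.0331 mol
n(NaOH) used in back-titration = 0.0216 × 0.249 = 5.38 × 10^-3 mol
n(HCl) left over = 5.38 × 10^-3 mol (1:1 ratio)
n(HCl) consumed by analyte = 0.0331 − 5.38 × 10^-3 = 0.0278 mol
From the 1:2 ratio, n(CaO) = 1/2 × 0.0278 = 0.0139 mol
mass of CaO = 0.0139 × 56.08 = 0.779 g
% CaO = 0.779 / 0.958 × 100 = 81.3 %

81.3 %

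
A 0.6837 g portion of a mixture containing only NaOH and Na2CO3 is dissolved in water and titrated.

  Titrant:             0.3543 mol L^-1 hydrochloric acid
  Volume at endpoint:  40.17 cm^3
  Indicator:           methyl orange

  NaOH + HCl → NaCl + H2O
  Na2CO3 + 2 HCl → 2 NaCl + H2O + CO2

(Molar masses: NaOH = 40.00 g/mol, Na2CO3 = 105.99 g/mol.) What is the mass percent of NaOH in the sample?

31.76 %

n(HCl) = 0.04017 × 0.3543 = 0.01423 mol
Let x = n(NaOH), y = n(Na2CO3).
Titrant: 1x + 2y = 0.01423;  mass: 40.00x + 105.99y = 0.6837
Solving, x = 5.428 × 10^-3 mol, y = 4.402 × 10^-3 mol
mass of NaOH = 5.428 × 10^-3 × 40.00 = 0.2171 g
% NaOH = 0.2171 / 0.6837 × 100 = 31.76 %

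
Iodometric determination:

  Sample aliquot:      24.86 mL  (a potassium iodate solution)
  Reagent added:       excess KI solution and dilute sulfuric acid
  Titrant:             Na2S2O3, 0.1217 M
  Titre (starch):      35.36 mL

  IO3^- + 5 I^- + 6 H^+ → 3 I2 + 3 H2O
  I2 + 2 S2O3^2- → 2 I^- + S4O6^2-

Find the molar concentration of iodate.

0.02885 M

n(S2O3^2-) = 0.03536 × 0.1217 = 4.303 × 10^-3 mol
n(I2) = n(S2O3^2-)/2 = 2.152 × 10^-3 mol
From the 1:3 ratio, n(IO3^-) in the aliquot = 1/3 × 2.152 × 10^-3 = 7.172 × 10^-4 mol
[IO3^-] = 7.172 × 10^-4 / 0.02486 = 0.02885 mol/L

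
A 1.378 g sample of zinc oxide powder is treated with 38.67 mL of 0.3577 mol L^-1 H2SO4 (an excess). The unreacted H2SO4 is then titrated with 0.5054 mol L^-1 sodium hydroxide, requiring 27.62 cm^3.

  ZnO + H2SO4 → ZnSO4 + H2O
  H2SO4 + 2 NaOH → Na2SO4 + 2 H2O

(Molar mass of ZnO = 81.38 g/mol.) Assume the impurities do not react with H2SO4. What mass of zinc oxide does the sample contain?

0.5577 g

n(H2SO4) added = 0.03867 × 0.3577 = 0.01383 mol
n(NaOH) used in back-titration = 0.02762 × 0.5054 = 0.01396 mol
From the 1:2 ratio, n(H2SO4) left over = 1/2 × 0.01396 = 6.980 × 10^-3 mol
n(H2SO4) consumed by analyte = 0.01383 − 6.980 × 10^-3 = 6.853 × 10^-3 mol
n(ZnO) = 6.853 × 10^-3 mol (1:1 ratio)
mass of ZnO = 6.853 × 10^-3 × 81.38 = 0.5577 g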